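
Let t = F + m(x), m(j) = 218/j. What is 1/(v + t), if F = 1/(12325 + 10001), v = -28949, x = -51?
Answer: -379542/10988983697 ≈ -3.4538e-5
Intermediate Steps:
F = 1/22326 ≈ 4.4791e-5
t = -1622339/379542 (t = 1/22326 + 218/(-51) = 1/22326 + 218*(-1/51) = 1/22326 - 218/51 = -1622339/379542 ≈ -4.2745)
1/(v + t) = 1/(-28949 - 1622339/379542) = 1/(-10988983697/379542) = -379542/10988983697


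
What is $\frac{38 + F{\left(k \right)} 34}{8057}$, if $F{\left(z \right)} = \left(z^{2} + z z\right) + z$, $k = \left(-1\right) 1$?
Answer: $\frac{72}{8057} \approx 0.0089363$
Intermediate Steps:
$k = -1$
$F{\left(z \right)} = z + 2 z^{2}$ ($F{\left(z \right)} = \left(z^{2} + z^{2}\right) + z = 2 z^{2} + z = z + 2 z^{2}$)
$\frac{38 + F{\left(k \right)} 34}{8057} = \frac{38 + - (1 + 2 \left(-1\right)) 34}{8057} = \left(38 + - (1 - 2) 34\right) \frac{1}{8057} = \left(38 + \left(-1\right) \left(-1\right) 34\right) \frac{1}{8057} = \left(38 + 1 \cdot 34\right) \frac{1}{8057} = \left(38 + 34\right) \frac{1}{8057} = 72 \cdot \frac{1}{8057} = \frac{72}{8057}$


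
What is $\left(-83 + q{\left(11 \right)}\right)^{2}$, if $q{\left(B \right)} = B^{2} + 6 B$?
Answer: $10816$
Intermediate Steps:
$\left(-83 + q{\left(11 \right)}\right)^{2} = \left(-83 + 11 \left(6 + 11\right)\right)^{2} = \left(-83 + 11 \cdot 17\right)^{2} = \left(-83 + 187\right)^{2} = 104^{2} = 10816$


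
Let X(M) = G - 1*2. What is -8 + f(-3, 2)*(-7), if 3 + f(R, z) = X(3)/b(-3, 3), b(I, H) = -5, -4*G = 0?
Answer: 51/5 ≈ 10.200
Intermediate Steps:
G = 0 (G = -1/4*0 = 0)
X(M) = -2 (X(M) = 0 - 1*2 = 0 - 2 = -2)
f(R, z) = -13/5 (f(R, z) = -3 - 2/(-5) = -3 - 2*(-1/5) = -3 + 2/5 = -13/5)
-8 + f(-3, 2)*(-7) = -8 - 13/5*(-7) = -8 + 91/5 = 51/5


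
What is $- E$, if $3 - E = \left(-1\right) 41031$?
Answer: $-41034$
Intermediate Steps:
$E = 41034$ ($E = 3 - \left(-1\right) 41031 = 3 - -41031 = 3 + 41031 = 41034$)
$- E = \left(-1\right) 41034 = -41034$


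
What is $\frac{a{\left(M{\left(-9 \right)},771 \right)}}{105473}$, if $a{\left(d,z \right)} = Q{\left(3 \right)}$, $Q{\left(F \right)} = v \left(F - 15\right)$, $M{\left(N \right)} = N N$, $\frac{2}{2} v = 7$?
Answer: $- \frac{84}{105473} \approx -0.00079641$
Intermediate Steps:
$v = 7$
$M{\left(N \right)} = N^{2}$
$Q{\left(F \right)} = -105 + 7 F$ ($Q{\left(F \right)} = 7 \left(F - 15\right) = 7 \left(-15 + F\right) = -105 + 7 F$)
$a{\left(d,z \right)} = -84$ ($a{\left(d,z \right)} = -105 + 7 \cdot 3 = -105 + 21 = -84$)
$\frac{a{\left(M{\left(-9 \right)},771 \right)}}{105473} = - \frac{84}{105473}$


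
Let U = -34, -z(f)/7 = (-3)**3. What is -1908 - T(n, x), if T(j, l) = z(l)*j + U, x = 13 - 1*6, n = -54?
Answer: 8332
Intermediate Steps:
z(f) = 189 (z(f) = -7*(-3)**3 = -7*(-27) = 189)
x = 7 (x = 13 - 6 = 7)
T(j, l) = -34 + 189*j (T(j, l) = 189*j - 34 = -34 + 189*j)
-1908 - T(n, x) = -1908 - (-34 + 189*(-54)) = -1908 - (-34 - 10206) = -1908 - 1*(-10240) = -1908 + 10240 = 8332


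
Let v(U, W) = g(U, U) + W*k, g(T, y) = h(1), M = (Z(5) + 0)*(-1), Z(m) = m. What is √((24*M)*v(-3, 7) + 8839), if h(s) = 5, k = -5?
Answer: √12439 ≈ 111.53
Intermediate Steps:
M = -5 (M = (5 + 0)*(-1) = 5*(-1) = -5)
g(T, y) = 5
v(U, W) = 5 - 5*W (v(U, W) = 5 + W*(-5) = 5 - 5*W)
√((24*M)*v(-3, 7) + 8839) = √((24*(-5))*(5 - 5*7) + 8839) = √(-120*(5 - 35) + 8839) = √(-120*(-30) + 8839) = √(3600 + 8839) = √12439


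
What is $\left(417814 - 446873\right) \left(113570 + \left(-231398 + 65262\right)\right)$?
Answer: $1527515394$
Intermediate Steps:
$\left(417814 - 446873\right) \left(113570 + \left(-231398 + 65262\right)\right) = - 29059 \left(113570 - 166136\right) = \left(-29059\right) \left(-52566\right) = 1527515394$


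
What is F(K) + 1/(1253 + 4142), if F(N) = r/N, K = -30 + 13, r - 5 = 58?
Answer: -339868/91715 ≈ -3.7057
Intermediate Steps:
r = 63 (r = 5 + 58 = 63)
K = -17
F(N) = 63/N
F(K) + 1/(1253 + 4142) = 63/(-17) + 1/(1253 + 4142) = 63*(-1/17) + 1/5395 = -63/17 + 1/5395 = -339868/91715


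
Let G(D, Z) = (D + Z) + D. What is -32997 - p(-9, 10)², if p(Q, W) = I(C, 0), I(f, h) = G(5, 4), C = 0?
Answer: -33193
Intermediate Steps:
G(D, Z) = Z + 2*D
I(f, h) = 14 (I(f, h) = 4 + 2*5 = 4 + 10 = 14)
p(Q, W) = 14
-32997 - p(-9, 10)² = -32997 - 1*14² = -32997 - 1*196 = -32997 - 196 = -33193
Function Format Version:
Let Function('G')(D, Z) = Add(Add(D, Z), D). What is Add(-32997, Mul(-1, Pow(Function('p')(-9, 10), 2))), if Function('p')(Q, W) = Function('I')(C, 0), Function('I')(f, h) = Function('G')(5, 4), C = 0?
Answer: -33193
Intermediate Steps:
Function('G')(D, Z) = Add(Z, Mul(2, D))
Function('I')(f, h) = 14 (Function('I')(f, h) = Add(4, Mul(2, 5)) = Add(4, 10) = 14)
Function('p')(Q, W) = 14
Add(-32997, Mul(-1, Pow(Function('p')(-9, 10), 2))) = Add(-32997, Mul(-1, Pow(14, 2))) = Add(-32997, Mul(-1, 196)) = Add(-32997, -196) = -33193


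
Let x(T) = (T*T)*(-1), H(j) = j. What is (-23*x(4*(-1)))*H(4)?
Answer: 1472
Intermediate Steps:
x(T) = -T² (x(T) = T²*(-1) = -T²)
(-23*x(4*(-1)))*H(4) = -(-23)*(4*(-1))²*4 = -(-23)*(-4)²*4 = -(-23)*16*4 = -23*(-16)*4 = 368*4 = 1472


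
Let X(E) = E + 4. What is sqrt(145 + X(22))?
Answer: 3*sqrt(19) ≈ 13.077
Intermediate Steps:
X(E) = 4 + E
sqrt(145 + X(22)) = sqrt(145 + (4 + 22)) = sqrt(145 + 26) = sqrt(171) = 3*sqrt(19)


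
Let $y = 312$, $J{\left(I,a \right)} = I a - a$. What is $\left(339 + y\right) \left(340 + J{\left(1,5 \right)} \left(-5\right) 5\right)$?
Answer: $221340$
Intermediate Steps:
$J{\left(I,a \right)} = - a + I a$
$\left(339 + y\right) \left(340 + J{\left(1,5 \right)} \left(-5\right) 5\right) = \left(339 + 312\right) \left(340 + 5 \left(-1 + 1\right) \left(-5\right) 5\right) = 651 \left(340 + 5 \cdot 0 \left(-5\right) 5\right) = 651 \left(340 + 0 \left(-5\right) 5\right) = 651 \left(340 + 0 \cdot 5\right) = 651 \left(340 + 0\right) = 651 \cdot 340 = 221340$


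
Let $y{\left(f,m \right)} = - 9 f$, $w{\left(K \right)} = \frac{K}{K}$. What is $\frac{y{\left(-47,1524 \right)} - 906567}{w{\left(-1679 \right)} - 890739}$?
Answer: $\frac{453072}{445369} \approx 1.0173$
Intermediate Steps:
$w{\left(K \right)} = 1$
$\frac{y{\left(-47,1524 \right)} - 906567}{w{\left(-1679 \right)} - 890739} = \frac{\left(-9\right) \left(-47\right) - 906567}{1 - 890739} = \frac{423 - 906567}{-890738} = \left(-906144\right) \left(- \frac{1}{890738}\right) = \frac{453072}{445369}$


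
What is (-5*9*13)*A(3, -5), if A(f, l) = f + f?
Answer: -3510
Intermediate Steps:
A(f, l) = 2*f
(-5*9*13)*A(3, -5) = (-5*9*13)*(2*3) = -45*13*6 = -585*6 = -3510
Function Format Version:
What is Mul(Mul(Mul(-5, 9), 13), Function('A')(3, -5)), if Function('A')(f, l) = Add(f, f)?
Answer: -3510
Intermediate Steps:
Function('A')(f, l) = Mul(2, f)
Mul(Mul(Mul(-5, 9), 13), Function('A')(3, -5)) = Mul(Mul(Mul(-5, 9), 13), Mul(2, 3)) = Mul(Mul(-45, 13), 6) = Mul(-585, 6) = -3510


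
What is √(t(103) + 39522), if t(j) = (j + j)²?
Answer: √81958 ≈ 286.28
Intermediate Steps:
t(j) = 4*j² (t(j) = (2*j)² = 4*j²)
√(t(103) + 39522) = √(4*103² + 39522) = √(4*10609 + 39522) = √(42436 + 39522) = √81958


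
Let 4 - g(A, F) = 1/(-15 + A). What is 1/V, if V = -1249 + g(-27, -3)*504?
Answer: 1/779 ≈ 0.0012837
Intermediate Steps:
g(A, F) = 4 - 1/(-15 + A)
V = 779 (V = -1249 + ((-61 + 4*(-27))/(-15 - 27))*504 = -1249 + ((-61 - 108)/(-42))*504 = -1249 - 1/42*(-169)*504 = -1249 + (169/42)*504 = -1249 + 2028 = 779)
1/V = 1/779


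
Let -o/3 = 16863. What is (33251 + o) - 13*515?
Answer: -24033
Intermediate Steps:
o = -50589 (o = -3*16863 = -50589)
(33251 + o) - 13*515 = (33251 - 50589) - 13*515 = -17338 - 6695 = -24033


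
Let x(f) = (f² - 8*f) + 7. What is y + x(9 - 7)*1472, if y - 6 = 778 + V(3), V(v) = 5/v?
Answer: -19723/3 ≈ -6574.3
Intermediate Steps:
y = 2357/3 (y = 6 + (778 + 5/3) = 6 + 2339/3 = 2357/3 ≈ 785.67)
x(f) = 7 + f² - 8*f
y + x(9 - 7)*1472 = 2357/3 + (7 + (9 - 7)² - 8*(9 - 7))*1472 = 2357/3 + (7 + 2² - 8*2)*1472 = 2357/3 + (7 + 4 - 16)*1472 = 2357/3 - 5*1472 = 2357/3 - 7360 = -19723/3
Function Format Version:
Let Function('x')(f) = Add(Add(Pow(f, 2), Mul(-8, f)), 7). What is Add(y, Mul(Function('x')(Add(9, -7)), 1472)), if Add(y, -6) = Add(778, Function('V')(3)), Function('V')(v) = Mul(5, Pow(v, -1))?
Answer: Rational(-19723, 3) ≈ -6574.3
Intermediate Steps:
y = Rational(2357, 3) (y = Add(6, Add(778, Mul(5, Pow(3, -1)))) = Add(6, Add(778, Mul(5, Rational(1, 3)))) = Add(6, Add(778, Rational(5, 3))) = Add(6, Rational(2339, 3)) = Rational(2357, 3) ≈ 785.67)
Function('x')(f) = Add(7, Pow(f, 2), Mul(-8, f))
Add(y, Mul(Function('x')(Add(9, -7)), 1472)) = Add(Rational(2357, 3), Mul(Add(7, Pow(Add(9, -7), 2), Mul(-8, Add(9, -7))), 1472)) = Add(Rational(2357, 3), Mul(Add(7, Pow(2, 2), Mul(-8, 2)), 1472)) = Add(Rational(2357, 3), Mul(Add(7, 4, -16), 1472)) = Add(Rational(2357, 3), Mul(-5, 1472)) = Add(Rational(2357, 3), -7360) = Rational(-19723, 3)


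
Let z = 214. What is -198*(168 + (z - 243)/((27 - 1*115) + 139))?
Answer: -563574/17 ≈ -33151.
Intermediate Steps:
-198*(168 + (z - 243)/((27 - 1*115) + 139)) = -198*(168 + (214 - 243)/((27 - 1*115) + 139)) = -198*(168 - 29/((27 - 115) + 139)) = -198*(168 - 29/(-88 + 139)) = -198*(168 - 29/51) = -198*8539/51 = -563574/17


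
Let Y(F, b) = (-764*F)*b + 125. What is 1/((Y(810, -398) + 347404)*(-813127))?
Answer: -1/200554399259823 ≈ -4.9862e-15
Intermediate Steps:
Y(F, b) = 125 - 764*F*b (Y(F, b) = -764*F*b + 125 = 125 - 764*F*b)
1/((Y(810, -398) + 347404)*(-813127)) = 1/(((125 - 764*810*(-398)) + 347404)*(-813127)) = -1/813127/((125 + 246298320) + 347404) = -1/813127/(246298445 + 347404) = -1/813127/246645849 = (1/246645849)*(-1/813127) = -1/200554399259823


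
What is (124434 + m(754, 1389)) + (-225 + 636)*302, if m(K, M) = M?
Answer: 249945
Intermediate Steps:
(124434 + m(754, 1389)) + (-225 + 636)*302 = (124434 + 1389) + (-225 + 636)*302 = 125823 + 411*302 = 125823 + 124122 = 249945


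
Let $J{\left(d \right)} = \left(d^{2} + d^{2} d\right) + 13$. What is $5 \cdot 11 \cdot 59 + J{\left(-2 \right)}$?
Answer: $3254$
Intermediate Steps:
$J{\left(d \right)} = 13 + d^{2} + d^{3}$ ($J{\left(d \right)} = \left(d^{2} + d^{3}\right) + 13 = 13 + d^{2} + d^{3}$)
$5 \cdot 11 \cdot 59 + J{\left(-2 \right)} = 5 \cdot 11 \cdot 59 + \left(13 + \left(-2\right)^{2} + \left(-2\right)^{3}\right) = 55 \cdot 59 + \left(13 + 4 - 8\right) = 3245 + 9 = 3254$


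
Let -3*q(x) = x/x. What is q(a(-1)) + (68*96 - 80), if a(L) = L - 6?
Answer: 19343/3 ≈ 6447.7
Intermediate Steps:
a(L) = -6 + L
q(x) = -1/3 (q(x) = -x/(3*x) = -1/3*1 = -1/3)
q(a(-1)) + (68*96 - 80) = -1/3 + (68*96 - 80) = -1/3 + (6528 - 80) = -1/3 + 6448 = 19343/3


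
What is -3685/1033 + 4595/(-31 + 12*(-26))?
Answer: -6010590/354319 ≈ -16.964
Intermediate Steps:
-3685/1033 + 4595/(-31 + 12*(-26)) = -3685*1/1033 + 4595/(-31 - 312) = -3685/1033 + 4595/(-343) = -3685/1033 + 4595*(-1/343) = -3685/1033 - 4595/343 = -6010590/354319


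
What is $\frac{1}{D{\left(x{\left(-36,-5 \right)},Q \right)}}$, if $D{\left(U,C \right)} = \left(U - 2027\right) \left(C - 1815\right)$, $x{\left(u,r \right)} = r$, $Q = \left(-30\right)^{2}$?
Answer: $\frac{1}{1859280} \approx 5.3784 \cdot 10^{-7}$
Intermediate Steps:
$Q = 900$
$D{\left(U,C \right)} = \left(-2027 + U\right) \left(-1815 + C\right)$
$\frac{1}{D{\left(x{\left(-36,-5 \right)},Q \right)}} = \frac{1}{3679005 - 1824300 - -9075 + 900 \left(-5\right)} = \frac{1}{3679005 - 1824300 + 9075 - 4500} = \frac{1}{1859280}$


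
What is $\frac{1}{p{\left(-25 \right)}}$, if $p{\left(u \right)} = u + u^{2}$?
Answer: $\frac{1}{600} \approx 0.0016667$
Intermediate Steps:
$\frac{1}{p{\left(-25 \right)}} = \frac{1}{\left(-25\right) \left(1 - 25\right)} = \frac{1}{\left(-25\right) \left(-24\right)} = \frac{1}{600}$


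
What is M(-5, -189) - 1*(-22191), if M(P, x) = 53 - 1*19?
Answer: 22225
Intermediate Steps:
M(P, x) = 34 (M(P, x) = 53 - 19 = 34)
M(-5, -189) - 1*(-22191) = 34 - 1*(-22191) = 34 + 22191 = 22225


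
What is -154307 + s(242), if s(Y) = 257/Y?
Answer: -37342037/242 ≈ -1.5431e+5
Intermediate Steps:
-154307 + s(242) = -154307 + 257/242 = -37342037/242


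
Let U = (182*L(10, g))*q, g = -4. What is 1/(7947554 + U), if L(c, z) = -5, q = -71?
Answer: 1/8012164 ≈ 1.2481e-7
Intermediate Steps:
U = 64610 (U = (182*(-5))*(-71) = -910*(-71) = 64610)
1/(7947554 + U) = 1/(7947554 + 64610) = 1/8012164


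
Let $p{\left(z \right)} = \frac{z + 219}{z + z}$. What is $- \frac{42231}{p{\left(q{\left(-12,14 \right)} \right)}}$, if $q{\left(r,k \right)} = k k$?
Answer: $- \frac{16554552}{415} \approx -39891.0$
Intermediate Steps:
$q{\left(r,k \right)} = k^{2}$
$p{\left(z \right)} = \frac{219 + z}{2 z}$
$- \frac{42231}{p{\left(q{\left(-12,14 \right)} \right)}} = - \frac{42231}{\frac{1}{2} \frac{1}{14^{2}} \left(219 + 14^{2}\right)} = - \frac{42231}{\frac{1}{2} \cdot \frac{1}{196} \left(219 + 196\right)} = - \frac{42231}{\frac{1}{2} \cdot \frac{1}{196} \cdot 415} = - \frac{42231}{\frac{415}{392}} = \left(-42231\right) \frac{392}{415} = - \frac{16554552}{415}$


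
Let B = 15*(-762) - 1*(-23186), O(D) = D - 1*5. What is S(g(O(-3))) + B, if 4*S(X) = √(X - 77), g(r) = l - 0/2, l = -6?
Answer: 11756 + I*√83/4 ≈ 11756.0 + 2.2776*I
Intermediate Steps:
O(D) = -5 + D (O(D) = D - 5 = -5 + D)
g(r) = -6 (g(r) = -6 - 0/2 = -6 - 1*0 = -6 + 0 = -6)
B = 11756 (B = -11430 + 23186 = 11756)
S(X) = √(-77 + X)/4 (S(X) = √(X - 77)/4 = √(-77 + X)/4)
S(g(O(-3))) + B = √(-77 - 6)/4 + 11756 = √(-83)/4 + 11756 = (I*√83)/4 + 11756 = I*√83/4 + 11756 = 11756 + I*√83/4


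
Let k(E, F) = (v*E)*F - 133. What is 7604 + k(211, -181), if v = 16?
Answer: -603585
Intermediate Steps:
k(E, F) = -133 + 16*E*F (k(E, F) = (16*E)*F - 133 = 16*E*F - 133 = -133 + 16*E*F)
7604 + k(211, -181) = 7604 + (-133 + 16*211*(-181)) = 7604 + (-133 - 611056) = 7604 - 611189 = -603585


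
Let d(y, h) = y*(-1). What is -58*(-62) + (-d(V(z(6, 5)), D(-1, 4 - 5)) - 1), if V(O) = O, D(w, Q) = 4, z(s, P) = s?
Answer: 3601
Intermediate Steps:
d(y, h) = -y
-58*(-62) + (-d(V(z(6, 5)), D(-1, 4 - 5)) - 1) = -58*(-62) + (-(-1)*6 - 1) = 3596 + (-1*(-6) - 1) = 3596 + (6 - 1) = 3596 + 5 = 3601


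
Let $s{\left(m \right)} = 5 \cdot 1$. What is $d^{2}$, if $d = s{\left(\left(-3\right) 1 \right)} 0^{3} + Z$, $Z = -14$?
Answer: $196$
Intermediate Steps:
$s{\left(m \right)} = 5$
$d = -14$ ($d = 5 \cdot 0^{3} - 14 = 5 \cdot 0 - 14 = 0 - 14 = -14$)
$d^{2} = \left(-14\right)^{2} = 196$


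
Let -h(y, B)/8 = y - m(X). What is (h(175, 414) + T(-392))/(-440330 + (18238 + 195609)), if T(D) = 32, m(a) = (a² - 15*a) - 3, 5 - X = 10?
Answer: 592/226483 ≈ 0.0026139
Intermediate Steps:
X = -5 (X = 5 - 1*10 = 5 - 10 = -5)
m(a) = -3 + a² - 15*a
h(y, B) = 776 - 8*y (h(y, B) = -8*(y - (-3 + (-5)² - 15*(-5))) = -8*(y - (-3 + 25 + 75)) = -8*(y - 1*97) = -8*(y - 97) = -8*(-97 + y) = 776 - 8*y)
(h(175, 414) + T(-392))/(-440330 + (18238 + 195609)) = ((776 - 8*175) + 32)/(-440330 + (18238 + 195609)) = ((776 - 1400) + 32)/(-440330 + 213847) = (-624 + 32)/(-226483) = -592*(-1/226483) = 592/226483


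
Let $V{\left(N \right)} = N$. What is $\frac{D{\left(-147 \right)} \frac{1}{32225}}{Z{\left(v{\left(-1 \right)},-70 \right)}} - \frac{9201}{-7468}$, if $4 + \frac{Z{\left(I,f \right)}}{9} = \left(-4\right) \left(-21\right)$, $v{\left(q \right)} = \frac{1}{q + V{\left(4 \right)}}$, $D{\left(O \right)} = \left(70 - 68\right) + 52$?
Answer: $\frac{2965027851}{2406563000} \approx 1.2321$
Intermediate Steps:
$D{\left(O \right)} = 54$ ($D{\left(O \right)} = 2 + 52 = 54$)
$v{\left(q \right)} = \frac{1}{4 + q}$ ($v{\left(q \right)} = \frac{1}{q + 4} = \frac{1}{4 + q}$)
$Z{\left(I,f \right)} = 720$ ($Z{\left(I,f \right)} = -36 + 9 \left(\left(-4\right) \left(-21\right)\right) = -36 + 9 \cdot 84 = -36 + 756 = 720$)
$\frac{D{\left(-147 \right)} \frac{1}{32225}}{Z{\left(v{\left(-1 \right)},-70 \right)}} - \frac{9201}{-7468} = \frac{54 \cdot \frac{1}{32225}}{720} - \frac{9201}{-7468} = 54 \cdot \frac{1}{32225} \cdot \frac{1}{720} - - \frac{9201}{7468} = \frac{54}{32225} \cdot \frac{1}{720} + \frac{9201}{7468} = \frac{3}{1289000} + \frac{9201}{7468} = \frac{2965027851}{2406563000}$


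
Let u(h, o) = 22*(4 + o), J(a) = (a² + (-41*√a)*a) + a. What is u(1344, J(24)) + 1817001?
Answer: 1830289 - 43296*√6 ≈ 1.7242e+6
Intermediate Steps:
J(a) = a + a² - 41*a^(3/2) (J(a) = (a² - 41*a^(3/2)) + a = a + a² - 41*a^(3/2))
u(h, o) = 88 + 22*o
u(1344, J(24)) + 1817001 = (88 + 22*(24 + 24² - 1968*√6)) + 1817001 = (88 + 22*(24 + 576 - 1968*√6)) + 1817001 = (88 + 22*(600 - 1968*√6)) + 1817001 = (88 + (13200 - 43296*√6)) + 1817001 = (13288 - 43296*√6) + 1817001 = 1830289 - 43296*√6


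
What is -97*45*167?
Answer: -728955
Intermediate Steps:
-97*45*167 = -4365*167 = -728955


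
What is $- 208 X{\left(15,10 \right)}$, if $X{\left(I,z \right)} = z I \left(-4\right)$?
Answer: $124800$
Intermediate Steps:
$X{\left(I,z \right)} = - 4 I z$ ($X{\left(I,z \right)} = z \left(- 4 I\right) = - 4 I z$)
$- 208 X{\left(15,10 \right)} = - 208 \left(\left(-4\right) 15 \cdot 10\right) = \left(-208\right) \left(-600\right) = 124800$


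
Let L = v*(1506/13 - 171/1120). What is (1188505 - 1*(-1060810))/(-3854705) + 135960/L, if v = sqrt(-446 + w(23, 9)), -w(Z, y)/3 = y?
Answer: -449863/770941 - 59987200*I*sqrt(473)/24144457 ≈ -0.58352 - 54.035*I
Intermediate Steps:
w(Z, y) = -3*y
v = I*sqrt(473) (v = sqrt(-446 - 3*9) = sqrt(-446 - 27) = sqrt(-473) = I*sqrt(473) ≈ 21.749*I)
L = 1684497*I*sqrt(473)/14560 (L = (I*sqrt(473))*(1506/13 - 171/1120) = (I*sqrt(473))*(1684497/14560) = 1684497*I*sqrt(473)/14560 ≈ 2516.2*I)
(1188505 - 1*(-1060810))/(-3854705) + 135960/L = (1188505 - 1*(-1060810))/(-3854705) + 135960/((1684497*I*sqrt(473)/14560)) = (1188505 + 1060810)*(-1/3854705) + 135960*(-14560*I*sqrt(473)/796767081) = 2249315*(-1/3854705) - 59987200*I*sqrt(473)/24144457 = -449863/770941 - 59987200*I*sqrt(473)/24144457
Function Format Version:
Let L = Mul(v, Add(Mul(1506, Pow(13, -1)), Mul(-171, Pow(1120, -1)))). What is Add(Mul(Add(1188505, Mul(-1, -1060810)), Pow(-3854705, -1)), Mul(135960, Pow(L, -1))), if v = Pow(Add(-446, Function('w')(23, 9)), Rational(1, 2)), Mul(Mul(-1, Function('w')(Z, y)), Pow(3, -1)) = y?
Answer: Add(Rational(-449863, 770941), Mul(Rational(-59987200, 24144457), I, Pow(473, Rational(1, 2)))) ≈ Add(-0.58352, Mul(-54.035, I))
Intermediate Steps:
Function('w')(Z, y) = Mul(-3, y)
v = Mul(I, Pow(473, Rational(1, 2))) (v = Pow(Add(-446, Mul(-3, 9)), Rational(1, 2)) = Pow(Add(-446, -27), Rational(1, 2)) = Pow(-473, Rational(1, 2)) = Mul(I, Pow(473, Rational(1, 2))) ≈ Mul(21.749, I))
L = Mul(Rational(1684497, 14560), I, Pow(473, Rational(1, 2))) (L = Mul(Mul(I, Pow(473, Rational(1, 2))), Add(Mul(1506, Pow(13, -1)), Mul(-171, Pow(1120, -1)))) = Mul(Mul(I, Pow(473, Rational(1, 2))), Add(Mul(1506, Rational(1, 13)), Mul(-171, Rational(1, 1120)))) = Mul(Mul(I, Pow(473, Rational(1, 2))), Add(Rational(1506, 13), Rational(-171, 1120))) = Mul(Mul(I, Pow(473, Rational(1, 2))), Rational(1684497, 14560)) = Mul(Rational(1684497, 14560), I, Pow(473, Rational(1, 2))) ≈ Mul(2516.2, I))
Add(Mul(Add(1188505, Mul(-1, -1060810)), Pow(-3854705, -1)), Mul(135960, Pow(L, -1))) = Add(Mul(Add(1188505, Mul(-1, -1060810)), Pow(-3854705, -1)), Mul(135960, Pow(Mul(Rational(1684497, 14560), I, Pow(473, Rational(1, 2))), -1))) = Add(Mul(Add(1188505, 1060810), Rational(-1, 3854705)), Mul(135960, Mul(Rational(-14560, 796767081), I, Pow(473, Rational(1, 2))))) = Add(Mul(2249315, Rational(-1, 3854705)), Mul(Rational(-59987200, 24144457), I, Pow(473, Rational(1, 2)))) = Add(Rational(-449863, 770941), Mul(Rational(-59987200, 24144457), I, Pow(473, Rational(1, 2))))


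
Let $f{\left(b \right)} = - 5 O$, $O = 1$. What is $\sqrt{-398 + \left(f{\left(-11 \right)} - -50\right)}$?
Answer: $i \sqrt{353} \approx 18.788 i$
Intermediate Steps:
$f{\left(b \right)} = -5$ ($f{\left(b \right)} = \left(-5\right) 1 = -5$)
$\sqrt{-398 + \left(f{\left(-11 \right)} - -50\right)} = \sqrt{-398 - -45} = \sqrt{-398 + \left(-5 + 50\right)} = \sqrt{-398 + 45} = \sqrt{-353} = i \sqrt{353}$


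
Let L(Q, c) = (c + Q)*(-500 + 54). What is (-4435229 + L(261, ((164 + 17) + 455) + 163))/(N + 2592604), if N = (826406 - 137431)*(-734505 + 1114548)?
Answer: -4907989/261842718529 ≈ -1.8744e-5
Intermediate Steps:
L(Q, c) = -446*Q - 446*c (L(Q, c) = (Q + c)*(-446) = -446*Q - 446*c)
N = 261840125925 (N = 688975*380043 = 261840125925)
(-4435229 + L(261, ((164 + 17) + 455) + 163))/(N + 2592604) = (-4435229 + (-446*261 - 446*(((164 + 17) + 455) + 163)))/(261840125925 + 2592604) = (-4435229 + (-116406 - 446*((181 + 455) + 163)))/261842718529 = (-4435229 + (-116406 - 446*(636 + 163)))*(1/261842718529) = (-4435229 + (-116406 - 446*799))*(1/261842718529) = (-4435229 + (-116406 - 356354))*(1/261842718529) = (-4435229 - 472760)*(1/261842718529) = -4907989*1/261842718529 = -4907989/261842718529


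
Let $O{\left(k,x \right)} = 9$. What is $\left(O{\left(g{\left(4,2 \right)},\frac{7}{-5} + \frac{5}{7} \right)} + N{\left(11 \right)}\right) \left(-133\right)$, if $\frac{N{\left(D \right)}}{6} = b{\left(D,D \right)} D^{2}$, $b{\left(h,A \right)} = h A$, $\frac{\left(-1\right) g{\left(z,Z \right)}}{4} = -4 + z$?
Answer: $-11684715$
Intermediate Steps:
$g{\left(z,Z \right)} = 16 - 4 z$ ($g{\left(z,Z \right)} = - 4 \left(-4 + z\right) = 16 - 4 z$)
$b{\left(h,A \right)} = A h$
$N{\left(D \right)} = 6 D^{4}$ ($N{\left(D \right)} = 6 D D D^{2} = 6 D^{2} D^{2} = 6 D^{4}$)
$\left(O{\left(g{\left(4,2 \right)},\frac{7}{-5} + \frac{5}{7} \right)} + N{\left(11 \right)}\right) \left(-133\right) = \left(9 + 6 \cdot 11^{4}\right) \left(-133\right) = \left(9 + 6 \cdot 14641\right) \left(-133\right) = \left(9 + 87846\right) \left(-133\right) = 87855 \left(-133\right) = -11684715$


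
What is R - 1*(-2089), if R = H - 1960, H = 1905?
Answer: 2034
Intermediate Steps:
R = -55 (R = 1905 - 1960 = -55)
R - 1*(-2089) = -55 - 1*(-2089) = -55 + 2089 = 2034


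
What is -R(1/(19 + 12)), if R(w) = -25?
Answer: 25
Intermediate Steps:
-R(1/(19 + 12)) = -1*(-25) = 25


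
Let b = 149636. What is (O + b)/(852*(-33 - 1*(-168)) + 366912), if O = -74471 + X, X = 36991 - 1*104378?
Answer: 3889/240966 ≈ 0.016139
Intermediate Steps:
X = -67387 (X = 36991 - 104378 = -67387)
O = -141858 (O = -74471 - 67387 = -141858)
(O + b)/(852*(-33 - 1*(-168)) + 366912) = (-141858 + 149636)/(852*(-33 - 1*(-168)) + 366912) = 7778/(852*(-33 + 168) + 366912) = 7778/(852*135 + 366912) = 7778/(115020 + 366912) = 7778/481932 = 7778*(1/481932) = 3889/240966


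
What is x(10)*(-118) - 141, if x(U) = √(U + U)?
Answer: -141 - 236*√5 ≈ -668.71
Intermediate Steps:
x(U) = √2*√U (x(U) = √(2*U) = √2*√U)
x(10)*(-118) - 141 = (√2*√10)*(-118) - 141 = (2*√5)*(-118) - 141 = -236*√5 - 141 = -141 - 236*√5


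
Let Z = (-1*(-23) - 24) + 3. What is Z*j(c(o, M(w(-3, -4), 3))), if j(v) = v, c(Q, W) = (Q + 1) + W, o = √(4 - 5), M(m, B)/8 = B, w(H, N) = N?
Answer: 50 + 2*I ≈ 50.0 + 2.0*I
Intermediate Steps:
M(m, B) = 8*B
o = I (o = √(-1) = I ≈ 1.0*I)
c(Q, W) = 1 + Q + W (c(Q, W) = (1 + Q) + W = 1 + Q + W)
Z = 2 (Z = (23 - 24) + 3 = -1 + 3 = 2)
Z*j(c(o, M(w(-3, -4), 3))) = 2*(1 + I + 8*3) = 2*(1 + I + 24) = 2*(25 + I) = 50 + 2*I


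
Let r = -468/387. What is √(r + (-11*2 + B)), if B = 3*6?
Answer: 4*I*√602/43 ≈ 2.2824*I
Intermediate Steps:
B = 18
r = -52/43 (r = -468*1/387 = -52/43 ≈ -1.2093)
√(r + (-11*2 + B)) = √(-52/43 + (-11*2 + 18)) = √(-52/43 + (-22 + 18)) = √(-52/43 - 4) = √(-224/43) = 4*I*√602/43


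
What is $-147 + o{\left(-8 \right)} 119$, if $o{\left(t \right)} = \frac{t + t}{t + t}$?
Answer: $-28$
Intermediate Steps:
$o{\left(t \right)} = 1$ ($o{\left(t \right)} = \frac{2 t}{2 t} = 2 t \frac{1}{2 t} = 1$)
$-147 + o{\left(-8 \right)} 119 = -147 + 1 \cdot 119 = -147 + 119 = -28$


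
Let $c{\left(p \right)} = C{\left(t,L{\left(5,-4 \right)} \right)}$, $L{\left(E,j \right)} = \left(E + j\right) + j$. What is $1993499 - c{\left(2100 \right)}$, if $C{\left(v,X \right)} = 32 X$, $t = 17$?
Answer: $1993595$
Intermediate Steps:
$L{\left(E,j \right)} = E + 2 j$
$c{\left(p \right)} = -96$ ($c{\left(p \right)} = 32 \left(5 + 2 \left(-4\right)\right) = 32 \left(5 - 8\right) = 32 \left(-3\right) = -96$)
$1993499 - c{\left(2100 \right)} = 1993499 - -96 = 1993499 + 96 = 1993595$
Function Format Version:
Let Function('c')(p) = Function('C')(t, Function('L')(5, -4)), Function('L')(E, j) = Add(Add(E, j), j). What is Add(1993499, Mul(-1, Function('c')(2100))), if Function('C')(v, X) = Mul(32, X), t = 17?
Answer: 1993595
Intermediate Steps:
Function('L')(E, j) = Add(E, Mul(2, j))
Function('c')(p) = -96 (Function('c')(p) = Mul(32, Add(5, Mul(2, -4))) = Mul(32, Add(5, -8)) = Mul(32, -3) = -96)
Add(1993499, Mul(-1, Function('c')(2100))) = Add(1993499, Mul(-1, -96)) = Add(1993499, 96) = 1993595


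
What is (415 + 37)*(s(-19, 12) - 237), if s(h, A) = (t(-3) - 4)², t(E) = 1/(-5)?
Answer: -2478768/25 ≈ -99151.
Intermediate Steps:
t(E) = -⅕
s(h, A) = 441/25 (s(h, A) = (-⅕ - 4)² = (-21/5)² = 441/25)
(415 + 37)*(s(-19, 12) - 237) = (415 + 37)*(441/25 - 237) = 452*(-5484/25) = -2478768/25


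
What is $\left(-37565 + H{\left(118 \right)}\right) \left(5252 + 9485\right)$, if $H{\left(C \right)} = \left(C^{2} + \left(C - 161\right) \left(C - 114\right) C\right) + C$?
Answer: $-645760603$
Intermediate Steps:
$H{\left(C \right)} = C + C^{2} + C \left(-161 + C\right) \left(-114 + C\right)$ ($H{\left(C \right)} = \left(C^{2} + \left(-161 + C\right) \left(-114 + C\right) C\right) + C = \left(C^{2} + C \left(-161 + C\right) \left(-114 + C\right)\right) + C = C + C^{2} + C \left(-161 + C\right) \left(-114 + C\right)$)
$\left(-37565 + H{\left(118 \right)}\right) \left(5252 + 9485\right) = \left(-37565 + 118 \left(18355 + 118^{2} - 32332\right)\right) \left(5252 + 9485\right) = \left(-37565 + 118 \left(18355 + 13924 - 32332\right)\right) 14737 = \left(-37565 + 118 \left(-53\right)\right) 14737 = \left(-37565 - 6254\right) 14737 = \left(-43819\right) 14737 = -645760603$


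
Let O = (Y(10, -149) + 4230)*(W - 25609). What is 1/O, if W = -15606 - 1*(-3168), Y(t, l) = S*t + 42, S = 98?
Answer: -1/199822844 ≈ -5.0044e-9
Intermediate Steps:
Y(t, l) = 42 + 98*t (Y(t, l) = 98*t + 42 = 42 + 98*t)
W = -12438 (W = -15606 + 3168 = -12438)
O = -199822844 (O = ((42 + 98*10) + 4230)*(-12438 - 25609) = ((42 + 980) + 4230)*(-38047) = (1022 + 4230)*(-38047) = 5252*(-38047) = -199822844)
1/O = 1/(-199822844) = -1/199822844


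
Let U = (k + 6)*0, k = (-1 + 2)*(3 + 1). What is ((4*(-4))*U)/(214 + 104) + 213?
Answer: 213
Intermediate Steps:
k = 4 (k = 1*4 = 4)
U = 0 (U = (4 + 6)*0 = 10*0 = 0)
((4*(-4))*U)/(214 + 104) + 213 = ((4*(-4))*0)/(214 + 104) + 213 = -16*0/318 + 213 = 0*(1/318) + 213 = 0 + 213 = 213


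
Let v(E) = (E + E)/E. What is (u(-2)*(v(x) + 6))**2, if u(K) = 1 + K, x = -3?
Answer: 64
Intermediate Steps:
v(E) = 2 (v(E) = (2*E)/E = 2)
(u(-2)*(v(x) + 6))**2 = ((1 - 2)*(2 + 6))**2 = (-1*8)**2 = (-8)**2 = 64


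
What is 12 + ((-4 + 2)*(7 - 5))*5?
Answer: -8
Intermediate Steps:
12 + ((-4 + 2)*(7 - 5))*5 = 12 - 2*2*5 = 12 - 4*5 = 12 - 20 = -8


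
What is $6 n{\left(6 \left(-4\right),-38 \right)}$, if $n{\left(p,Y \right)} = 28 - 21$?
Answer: $42$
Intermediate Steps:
$n{\left(p,Y \right)} = 7$ ($n{\left(p,Y \right)} = 28 - 21 = 7$)
$6 n{\left(6 \left(-4\right),-38 \right)} = 6 \cdot 7 = 42$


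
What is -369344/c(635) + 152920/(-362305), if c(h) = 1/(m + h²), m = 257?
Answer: -10798403123534072/72461 ≈ -1.4902e+11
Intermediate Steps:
c(h) = 1/(257 + h²)
-369344/c(635) + 152920/(-362305) = -369344/(1/(257 + 635²)) + 152920/(-362305) = -369344/(1/(257 + 403225)) + 152920*(-1/362305) = -369344/(1/403482) - 30584/72461 = -369344/1/403482 - 30584/72461 = -369344*403482 - 30584/72461 = -149023655808 - 30584/72461 = -10798403123534072/72461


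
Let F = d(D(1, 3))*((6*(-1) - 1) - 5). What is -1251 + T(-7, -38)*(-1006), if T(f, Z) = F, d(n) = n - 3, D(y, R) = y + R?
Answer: 10821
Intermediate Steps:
D(y, R) = R + y
d(n) = -3 + n
F = -12 (F = (-3 + (3 + 1))*((6*(-1) - 1) - 5) = (-3 + 4)*((-6 - 1) - 5) = 1*(-7 - 5) = 1*(-12) = -12)
T(f, Z) = -12
-1251 + T(-7, -38)*(-1006) = -1251 - 12*(-1006) = -1251 + 12072 = 10821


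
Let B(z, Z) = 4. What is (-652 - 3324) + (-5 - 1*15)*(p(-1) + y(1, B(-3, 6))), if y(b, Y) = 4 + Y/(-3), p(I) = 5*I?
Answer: -11788/3 ≈ -3929.3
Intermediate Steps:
y(b, Y) = 4 - Y/3
(-652 - 3324) + (-5 - 1*15)*(p(-1) + y(1, B(-3, 6))) = (-652 - 3324) + (-5 - 1*15)*(5*(-1) + (4 - ⅓*4)) = -3976 + (-5 - 15)*(-5 + (4 - 4/3)) = -3976 - 20*(-5 + 8/3) = -3976 - 20*(-7/3) = -3976 + 140/3 = -11788/3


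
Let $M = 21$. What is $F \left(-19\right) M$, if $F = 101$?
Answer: $-40299$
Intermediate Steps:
$F \left(-19\right) M = 101 \left(-19\right) 21 = \left(-1919\right) 21 = -40299$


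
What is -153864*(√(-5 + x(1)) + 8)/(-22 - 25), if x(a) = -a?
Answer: 1230912/47 + 153864*I*√6/47 ≈ 26190.0 + 8018.9*I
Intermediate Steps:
-153864*(√(-5 + x(1)) + 8)/(-22 - 25) = -153864*(√(-5 - 1*1) + 8)/(-22 - 25) = -153864*(√(-5 - 1) + 8)/(-47) = -153864*(√(-6) + 8)*(-1)/47 = -153864*(I*√6 + 8)*(-1)/47 = -153864*(8 + I*√6)*(-1)/47 = -153864*(-8/47 - I*√6/47) = 1230912/47 + 153864*I*√6/47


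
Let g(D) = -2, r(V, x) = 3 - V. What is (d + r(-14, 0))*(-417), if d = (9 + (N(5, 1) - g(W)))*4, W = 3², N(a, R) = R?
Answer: -27105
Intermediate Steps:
W = 9
d = 48 (d = (9 + (1 - 1*(-2)))*4 = (9 + (1 + 2))*4 = (9 + 3)*4 = 12*4 = 48)
(d + r(-14, 0))*(-417) = (48 + (3 - 1*(-14)))*(-417) = (48 + (3 + 14))*(-417) = (48 + 17)*(-417) = 65*(-417) = -27105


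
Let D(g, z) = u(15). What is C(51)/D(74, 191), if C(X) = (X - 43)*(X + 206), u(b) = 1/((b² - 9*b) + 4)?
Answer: 193264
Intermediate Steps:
u(b) = 1/(4 + b² - 9*b)
D(g, z) = 1/94 (D(g, z) = 1/(4 + 15² - 9*15) = 1/(4 + 225 - 135) = 1/94)
C(X) = (-43 + X)*(206 + X)
C(51)/D(74, 191) = (-8858 + 51² + 163*51)/(1/94) = (-8858 + 2601 + 8313)*94 = 2056*94 = 193264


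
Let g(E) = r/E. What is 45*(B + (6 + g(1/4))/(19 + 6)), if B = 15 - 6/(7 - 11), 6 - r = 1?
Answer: 7893/10 ≈ 789.30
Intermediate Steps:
r = 5 (r = 6 - 1*1 = 6 - 1 = 5)
g(E) = 5/E
B = 33/2 (B = 15 - 6/(-4) = 15 - 6*(-¼) = 15 + 3/2 = 33/2 ≈ 16.500)
45*(B + (6 + g(1/4))/(19 + 6)) = 45*(33/2 + (6 + 5/(1/4))/(19 + 6)) = 45*(33/2 + (6 + 5/(¼))/25) = 45*(33/2 + (6 + 5*4)*(1/25)) = 45*(33/2 + (6 + 20)*(1/25)) = 45*(33/2 + 26*(1/25)) = 45*(33/2 + 26/25) = 45*(877/50) = 7893/10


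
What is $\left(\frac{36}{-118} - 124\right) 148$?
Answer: $- \frac{1085432}{59} \approx -18397.0$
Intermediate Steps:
$\left(\frac{36}{-118} - 124\right) 148 = \left(36 \left(- \frac{1}{118}\right) - 124\right) 148 = \left(- \frac{18}{59} - 124\right) 148 = \left(- \frac{7334}{59}\right) 148 = - \frac{1085432}{59}$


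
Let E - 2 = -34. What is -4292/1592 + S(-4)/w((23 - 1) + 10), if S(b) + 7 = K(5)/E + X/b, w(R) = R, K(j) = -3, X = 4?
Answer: -599723/203776 ≈ -2.9431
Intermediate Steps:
E = -32 (E = 2 - 34 = -32)
S(b) = -221/32 + 4/b (S(b) = -7 + (-3/(-32) + 4/b) = -7 + (-3*(-1/32) + 4/b) = -7 + (3/32 + 4/b) = -221/32 + 4/b)
-4292/1592 + S(-4)/w((23 - 1) + 10) = -4292/1592 + (-221/32 + 4/(-4))/((23 - 1) + 10) = -4292*1/1592 + (-221/32 + 4*(-1/4))/(22 + 10) = -1073/398 + (-221/32 - 1)/32 = -1073/398 - 253/32*1/32 = -1073/398 - 253/1024 = -599723/203776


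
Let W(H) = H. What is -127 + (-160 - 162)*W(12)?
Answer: -3991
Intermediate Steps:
-127 + (-160 - 162)*W(12) = -127 + (-160 - 162)*12 = -127 - 322*12 = -127 - 3864 = -3991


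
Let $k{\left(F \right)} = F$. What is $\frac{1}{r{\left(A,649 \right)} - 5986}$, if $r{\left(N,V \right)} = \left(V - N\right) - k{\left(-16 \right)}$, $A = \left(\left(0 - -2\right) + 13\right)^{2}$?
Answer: $- \frac{1}{5546} \approx -0.00018031$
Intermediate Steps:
$A = 225$ ($A = \left(\left(0 + 2\right) + 13\right)^{2} = \left(2 + 13\right)^{2} = 15^{2} = 225$)
$r{\left(N,V \right)} = 16 + V - N$ ($r{\left(N,V \right)} = \left(V - N\right) - -16 = \left(V - N\right) + 16 = 16 + V - N$)
$\frac{1}{r{\left(A,649 \right)} - 5986} = \frac{1}{\left(16 + 649 - 225\right) - 5986} = \frac{1}{440 - 5986} = \frac{1}{-5546} = - \frac{1}{5546}$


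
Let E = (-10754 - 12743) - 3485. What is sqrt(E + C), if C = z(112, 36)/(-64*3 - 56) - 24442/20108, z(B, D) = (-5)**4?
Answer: I*sqrt(86658273631894)/56668 ≈ 164.27*I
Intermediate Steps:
z(B, D) = 625
E = -26982 (E = -23497 - 3485 = -26982)
C = -423389/113336 (C = 625/(-64*3 - 56) - 24442/20108 = 625/(-192 - 56) - 24442*1/20108 = 625/(-248) - 1111/914 = 625*(-1/248) - 1111/914 = -625/248 - 1111/914 = -423389/113336 ≈ -3.7357)
sqrt(E + C) = sqrt(-26982 - 423389/113336) = sqrt(-3058455341/113336) = I*sqrt(86658273631894)/56668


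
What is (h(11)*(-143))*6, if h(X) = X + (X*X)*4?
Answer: -424710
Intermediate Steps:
h(X) = X + 4*X**2 (h(X) = X + X**2*4 = X + 4*X**2)
(h(11)*(-143))*6 = ((11*(1 + 4*11))*(-143))*6 = ((11*(1 + 44))*(-143))*6 = ((11*45)*(-143))*6 = (495*(-143))*6 = -70785*6 = -424710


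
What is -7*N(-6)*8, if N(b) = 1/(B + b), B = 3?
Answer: 56/3 ≈ 18.667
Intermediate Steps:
N(b) = 1/(3 + b)
-7*N(-6)*8 = -7/(3 - 6)*8 = -7/(-3)*8 = -7*(-1/3)*8 = (7/3)*8 = 56/3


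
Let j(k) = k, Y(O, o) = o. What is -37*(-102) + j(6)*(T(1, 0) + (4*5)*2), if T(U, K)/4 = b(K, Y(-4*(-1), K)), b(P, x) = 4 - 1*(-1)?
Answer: 4134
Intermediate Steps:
b(P, x) = 5 (b(P, x) = 4 + 1 = 5)
T(U, K) = 20 (T(U, K) = 4*5 = 20)
-37*(-102) + j(6)*(T(1, 0) + (4*5)*2) = -37*(-102) + 6*(20 + (4*5)*2) = 3774 + 6*(20 + 20*2) = 3774 + 6*(20 + 40) = 3774 + 6*60 = 3774 + 360 = 4134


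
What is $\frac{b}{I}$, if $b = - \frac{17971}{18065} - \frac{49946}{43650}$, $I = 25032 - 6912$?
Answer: $- \frac{21083858}{178603687125} \approx -0.00011805$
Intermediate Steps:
$I = 18120$
$b = - \frac{168670864}{78853725}$ ($b = \left(-17971\right) \frac{1}{18065} - \frac{24973}{21825} = - \frac{17971}{18065} - \frac{24973}{21825} = - \frac{168670864}{78853725} \approx -2.139$)
$\frac{b}{I} = - \frac{168670864}{78853725 \cdot 18120} = \left(- \frac{168670864}{78853725}\right) \frac{1}{18120} = - \frac{21083858}{178603687125}$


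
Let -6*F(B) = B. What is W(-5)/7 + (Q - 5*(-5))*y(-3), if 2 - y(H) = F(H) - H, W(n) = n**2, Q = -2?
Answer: -433/14 ≈ -30.929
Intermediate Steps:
F(B) = -B/6
y(H) = 2 + 7*H/6 (y(H) = 2 - (-H/6 - H) = 2 - (-7)*H/6 = 2 + 7*H/6)
W(-5)/7 + (Q - 5*(-5))*y(-3) = (-5)**2/7 + (-2 - 5*(-5))*(2 + (7/6)*(-3)) = 25*(1/7) + (-2 + 25)*(2 - 7/2) = 25/7 + 23*(-3/2) = 25/7 - 69/2 = -433/14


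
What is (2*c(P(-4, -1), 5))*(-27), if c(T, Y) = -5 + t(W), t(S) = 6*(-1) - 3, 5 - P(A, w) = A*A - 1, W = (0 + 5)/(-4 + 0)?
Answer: 756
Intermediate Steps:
W = -5/4 (W = 5/(-4) = 5*(-¼) = -5/4 ≈ -1.2500)
P(A, w) = 6 - A² (P(A, w) = 5 - (A*A - 1) = 5 - (A² - 1) = 5 - (-1 + A²) = 5 + (1 - A²) = 6 - A²)
t(S) = -9 (t(S) = -6 - 3 = -9)
c(T, Y) = -14 (c(T, Y) = -5 - 9 = -14)
(2*c(P(-4, -1), 5))*(-27) = (2*(-14))*(-27) = -28*(-27) = 756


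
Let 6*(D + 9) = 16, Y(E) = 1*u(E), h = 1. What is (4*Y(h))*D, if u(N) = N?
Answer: -76/3 ≈ -25.333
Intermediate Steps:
Y(E) = E (Y(E) = 1*E = E)
D = -19/3 (D = -9 + (⅙)*16 = -9 + 8/3 = -19/3 ≈ -6.3333)
(4*Y(h))*D = (4*1)*(-19/3) = 4*(-19/3) = -76/3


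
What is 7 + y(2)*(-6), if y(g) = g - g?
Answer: 7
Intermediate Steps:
y(g) = 0
7 + y(2)*(-6) = 7 + 0*(-6) = 7 + 0 = 7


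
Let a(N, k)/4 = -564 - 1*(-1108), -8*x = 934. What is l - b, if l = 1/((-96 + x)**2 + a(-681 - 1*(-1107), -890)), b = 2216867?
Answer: -1682639739723/759017 ≈ -2.2169e+6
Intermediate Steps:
x = -467/4 (x = -1/8*934 = -467/4 ≈ -116.75)
a(N, k) = 2176 (a(N, k) = 4*(-564 - 1*(-1108)) = 4*(-564 + 1108) = 4*544 = 2176)
l = 16/759017 (l = 1/((-96 - 467/4)**2 + 2176) = 1/((-851/4)**2 + 2176) = 1/(724201/16 + 2176) = 1/(759017/16) = 16/759017 ≈ 2.1080e-5)
l - b = 16/759017 - 1*2216867 = 16/759017 - 2216867 = -1682639739723/759017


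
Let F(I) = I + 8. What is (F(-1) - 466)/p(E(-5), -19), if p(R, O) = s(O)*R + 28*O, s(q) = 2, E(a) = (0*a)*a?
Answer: 459/532 ≈ 0.86278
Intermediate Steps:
E(a) = 0 (E(a) = 0*a = 0)
p(R, O) = 2*R + 28*O
F(I) = 8 + I
(F(-1) - 466)/p(E(-5), -19) = ((8 - 1) - 466)/(2*0 + 28*(-19)) = (7 - 466)/(0 - 532) = -459/(-532) = -459*(-1/532) = 459/532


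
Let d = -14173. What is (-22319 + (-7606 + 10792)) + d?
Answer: -33306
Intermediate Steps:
(-22319 + (-7606 + 10792)) + d = (-22319 + (-7606 + 10792)) - 14173 = (-22319 + 3186) - 14173 = -19133 - 14173 = -33306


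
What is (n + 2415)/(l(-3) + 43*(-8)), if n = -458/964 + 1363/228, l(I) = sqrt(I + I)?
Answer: -5719077271/812832027 - 133001797*I*sqrt(6)/6502656216 ≈ -7.036 - 0.050101*I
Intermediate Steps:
l(I) = sqrt(2)*sqrt(I) (l(I) = sqrt(2*I) = sqrt(2)*sqrt(I))
n = 302377/54948 (n = -458*1/964 + 1363*(1/228) = -229/482 + 1363/228 = 302377/54948 ≈ 5.5030)
(n + 2415)/(l(-3) + 43*(-8)) = (302377/54948 + 2415)/(sqrt(2)*sqrt(-3) + 43*(-8)) = 133001797/(54948*(sqrt(2)*(I*sqrt(3)) - 344)) = 133001797/(54948*(I*sqrt(6) - 344)) = 133001797/(54948*(-344 + I*sqrt(6)))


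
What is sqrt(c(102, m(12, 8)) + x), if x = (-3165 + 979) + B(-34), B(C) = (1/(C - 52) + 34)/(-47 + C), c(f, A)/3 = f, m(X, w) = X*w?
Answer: 59*I*sqrt(323618)/774 ≈ 43.364*I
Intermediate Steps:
c(f, A) = 3*f
B(C) = (34 + 1/(-52 + C))/(-47 + C) (B(C) = (1/(-52 + C) + 34)/(-47 + C) = (34 + 1/(-52 + C))/(-47 + C))
x = -15230599/6966 (x = (-3165 + 979) + (-1767 + 34*(-34))/(2444 + (-34)**2 - 99*(-34)) = -2186 + (-1767 - 1156)/(2444 + 1156 + 3366) = -2186 - 2923/6966 = -15230599/6966 ≈ -2186.4)
sqrt(c(102, m(12, 8)) + x) = sqrt(3*102 - 15230599/6966) = sqrt(306 - 15230599/6966) = sqrt(-13099003/6966) = 59*I*sqrt(323618)/774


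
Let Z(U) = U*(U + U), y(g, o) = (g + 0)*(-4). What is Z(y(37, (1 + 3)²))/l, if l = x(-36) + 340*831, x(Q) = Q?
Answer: 5476/35313 ≈ 0.15507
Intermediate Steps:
y(g, o) = -4*g (y(g, o) = g*(-4) = -4*g)
Z(U) = 2*U² (Z(U) = U*(2*U) = 2*U²)
l = 282504 (l = -36 + 340*831 = -36 + 282540 = 282504)
Z(y(37, (1 + 3)²))/l = (2*(-4*37)²)/282504 = (2*(-148)²)*(1/282504) = (2*21904)*(1/282504) = 43808*(1/282504) = 5476/35313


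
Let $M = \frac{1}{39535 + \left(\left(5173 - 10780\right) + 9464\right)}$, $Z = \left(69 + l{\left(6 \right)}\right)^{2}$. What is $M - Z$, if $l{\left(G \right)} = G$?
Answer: $- \frac{244079999}{43392} \approx -5625.0$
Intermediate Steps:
$Z = 5625$ ($Z = \left(69 + 6\right)^{2} = 75^{2} = 5625$)
$M = \frac{1}{43392}$ ($M = \frac{1}{39535 + \left(-5607 + 9464\right)} = \frac{1}{39535 + 3857} = \frac{1}{43392} \approx 2.3046 \cdot 10^{-5}$)
$M - Z = \frac{1}{43392} - 5625 = - \frac{244079999}{43392}$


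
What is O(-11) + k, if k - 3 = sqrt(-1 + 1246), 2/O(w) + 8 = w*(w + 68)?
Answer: 1903/635 + sqrt(1245) ≈ 38.281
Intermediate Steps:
O(w) = 2/(-8 + w*(68 + w)) (O(w) = 2/(-8 + w*(w + 68)) = 2/(-8 + w*(68 + w)))
k = 3 + sqrt(1245) (k = 3 + sqrt(-1 + 1246) = 3 + sqrt(1245) ≈ 38.285)
O(-11) + k = 2/(-8 + (-11)**2 + 68*(-11)) + (3 + sqrt(1245)) = 2/(-8 + 121 - 748) + (3 + sqrt(1245)) = 2/(-635) + (3 + sqrt(1245)) = 2*(-1/635) + (3 + sqrt(1245)) = -2/635 + (3 + sqrt(1245)) = 1903/635 + sqrt(1245)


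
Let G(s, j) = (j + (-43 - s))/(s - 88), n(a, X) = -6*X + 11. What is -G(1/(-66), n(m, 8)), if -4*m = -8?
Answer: -5279/5809 ≈ -0.90876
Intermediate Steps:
m = 2 (m = -¼*(-8) = 2)
n(a, X) = 11 - 6*X
G(s, j) = (-43 + j - s)/(-88 + s)
-G(1/(-66), n(m, 8)) = -(-43 + (11 - 6*8) - 1/(-66))/(-88 + 1/(-66)) = -(-43 + (11 - 48) - 1*(-1/66))/(-88 - 1/66) = -(-43 - 37 + 1/66)/(-5809/66) = -(-66)*(-5279)/(5809*66) = -1*5279/5809 = -5279/5809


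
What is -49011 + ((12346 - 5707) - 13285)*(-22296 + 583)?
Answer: 144255587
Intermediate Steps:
-49011 + ((12346 - 5707) - 13285)*(-22296 + 583) = -49011 + (6639 - 13285)*(-21713) = -49011 - 6646*(-21713) = -49011 + 144304598 = 144255587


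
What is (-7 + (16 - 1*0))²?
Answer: 81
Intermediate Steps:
(-7 + (16 - 1*0))² = (-7 + (16 + 0))² = (-7 + 16)² = 9² = 81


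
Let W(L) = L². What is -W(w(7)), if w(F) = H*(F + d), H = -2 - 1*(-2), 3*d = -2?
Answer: 0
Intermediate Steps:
d = -⅔ (d = (⅓)*(-2) = -⅔ ≈ -0.66667)
H = 0 (H = -2 + 2 = 0)
w(F) = 0 (w(F) = 0*(F - ⅔) = 0*(-⅔ + F) = 0)
-W(w(7)) = -1*0² = -1*0 = 0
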